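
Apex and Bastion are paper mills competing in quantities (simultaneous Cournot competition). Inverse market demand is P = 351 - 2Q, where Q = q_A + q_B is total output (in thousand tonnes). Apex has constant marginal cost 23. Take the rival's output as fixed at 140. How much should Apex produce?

With the rival's output fixed at 140, Apex's profit is π_A = (351 - 2·140 - 2q_A)q_A - (23q_A) = (71 - 2q_A)q_A - (23q_A).
∂π_A/∂q_A = 48 - 4q_A = 0, so q_A = 12.

12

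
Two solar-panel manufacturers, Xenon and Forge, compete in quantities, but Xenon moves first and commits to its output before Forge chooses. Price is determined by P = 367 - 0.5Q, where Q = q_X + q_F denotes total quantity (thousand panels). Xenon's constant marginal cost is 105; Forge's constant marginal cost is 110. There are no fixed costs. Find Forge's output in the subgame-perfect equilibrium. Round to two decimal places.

The follower Forge best-responds to any q_X: π_F = (367 - 0.5Q)q_F - 110q_F.
Follower FOC: 257 - (1/2)q_X - q_F = 0, so q_F(q_X) = (257 - (1/2)q_X).
The leader anticipates this reaction. Substituting into P = 367 - 0.5Q gives P = 477/2 - (1/4)q_X, so π_X = (477/2 - (1/4)q_X)q_X - 105q_X.
Leader FOC: 267/2 - (1/2)q_X = 0, so q_X = 267.
Then q_F = (257 - (1/2)·267) = 247/2.

123.50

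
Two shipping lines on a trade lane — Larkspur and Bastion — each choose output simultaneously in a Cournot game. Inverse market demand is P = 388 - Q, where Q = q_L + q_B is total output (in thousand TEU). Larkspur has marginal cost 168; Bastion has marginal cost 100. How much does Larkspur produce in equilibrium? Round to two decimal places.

Larkspur's profit: π_L = (388 - Q)q_L - (168q_L). Setting ∂π_L/∂q_L = 0: 220 - 2q_L - (q_B) = 0.
Bastion's first-order condition: 288 - 2q_B - (q_L) = 0.
So q_L = (220 - q_B)/2 and q_B = (288 - q_L)/2.
Substituting one into the other gives q_L = 152/3 and q_B = 356/3.

50.67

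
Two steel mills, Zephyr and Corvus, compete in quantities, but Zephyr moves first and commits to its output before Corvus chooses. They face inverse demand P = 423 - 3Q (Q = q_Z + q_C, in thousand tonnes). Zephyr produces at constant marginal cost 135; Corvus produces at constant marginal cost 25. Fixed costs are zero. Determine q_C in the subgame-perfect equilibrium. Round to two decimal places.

51.50

The follower Corvus best-responds to any q_Z: π_C = (423 - 3Q)q_C - 25q_C.
Setting the follower's marginal profit to zero, 398 - 3q_Z - 6q_C = 0, i.e. q_C = (398 - 3q_Z)/6.
Zephyr substitutes q_C(q_Z) into its own profit: π_Z = q_Z(423 - 3q_Z - (398 - 3q_Z)/2) - 135q_Z = (224 - (3/2)q_Z)q_Z - 135q_Z.
Leader FOC: 89 - 3q_Z = 0, so q_Z = 89/3.
Then q_C = (398 - 3·(89/3))/6 = 103/2.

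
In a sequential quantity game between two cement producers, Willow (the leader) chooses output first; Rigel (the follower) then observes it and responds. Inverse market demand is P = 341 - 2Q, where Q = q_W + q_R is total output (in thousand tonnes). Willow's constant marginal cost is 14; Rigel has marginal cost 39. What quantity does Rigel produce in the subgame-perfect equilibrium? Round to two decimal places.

The follower Rigel best-responds to any q_W: π_R = (341 - 2Q)q_R - 39q_R.
Follower FOC: 302 - 2q_W - 4q_R = 0, so q_R(q_W) = (302 - 2q_W)/4.
Willow substitutes q_R(q_W) into its own profit: π_W = q_W(341 - 2q_W - (302 - 2q_W)/2) - 14q_W = (190 - q_W)q_W - 14q_W.
Maximising: ∂π_W/∂q_W = 176 - 2q_W = 0, giving q_W = 88.
Then q_R = (302 - 2·88)/4 = 63/2.

31.50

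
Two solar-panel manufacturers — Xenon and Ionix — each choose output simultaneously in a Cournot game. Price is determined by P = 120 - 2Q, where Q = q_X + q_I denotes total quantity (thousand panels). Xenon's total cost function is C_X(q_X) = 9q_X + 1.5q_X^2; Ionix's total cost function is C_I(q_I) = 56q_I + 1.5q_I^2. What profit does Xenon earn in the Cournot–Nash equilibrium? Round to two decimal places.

Xenon's profit: π_X = (120 - 2Q)q_X - (9q_X + (3/2)q_X²). Setting ∂π_X/∂q_X = 0: 111 - 7q_X - 2(q_I) = 0.
Ionix's first-order condition: 64 - 7q_I - 2(q_X) = 0.
Best responses: q_X = (111 - 2q_I)/7, q_I = (64 - 2q_X)/7.
Substituting one into the other gives q_X = 649/45 and q_I = 226/45.
Price P = 120 - 2·(175/9) = 730/9.
Xenon's profit: (730/9)·(649/45) - 9·(649/45) - (3/2)(649/45)² = 728.0017.

728.00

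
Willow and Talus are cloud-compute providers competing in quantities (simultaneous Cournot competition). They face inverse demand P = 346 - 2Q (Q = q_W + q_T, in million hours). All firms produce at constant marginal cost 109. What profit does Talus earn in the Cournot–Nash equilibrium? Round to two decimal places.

A representative firm's profit is π_i = q_i(346 - 2Q) - 109q_i.
Setting ∂π_i/∂q_i = 0 with rivals' quantities fixed: 237 - 4q_i - 2q_j = 0.
With identical firms every q_j equals q_i, so q_j = q_i and 237 = 6q_i, giving q_i = 79/2.
Price P = 346 - 2·79 = 188.
Talus's profit: (188 - 109)·(79/2) = 3120.5000.

3120.50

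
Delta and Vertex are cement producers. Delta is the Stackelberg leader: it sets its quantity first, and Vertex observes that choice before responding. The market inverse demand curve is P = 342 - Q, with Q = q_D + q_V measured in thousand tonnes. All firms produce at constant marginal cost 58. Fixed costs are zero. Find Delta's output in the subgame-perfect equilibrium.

142

The follower Vertex best-responds to any q_D: π_V = (342 - Q)q_V - 58q_V.
∂π_V/∂q_V = 284 - q_D - 2q_V = 0 gives the reaction function q_V = (284 - q_D)/2.
The leader anticipates this reaction. Substituting into P = 342 - Q gives P = 200 - (1/2)q_D, so π_D = (200 - (1/2)q_D)q_D - 58q_D.
Maximising: ∂π_D/∂q_D = 142 - q_D = 0, giving q_D = 142.
Then q_V = (284 - 142)/2 = 71.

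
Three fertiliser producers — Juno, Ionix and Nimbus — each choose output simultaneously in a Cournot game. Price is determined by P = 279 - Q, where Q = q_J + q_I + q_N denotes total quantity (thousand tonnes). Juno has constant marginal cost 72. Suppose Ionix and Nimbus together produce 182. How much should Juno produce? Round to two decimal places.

With rivals' combined output fixed at 182, Juno's profit is π_J = (279 - 182 - q_J)q_J - (72q_J) = (97 - q_J)q_J - (72q_J).
∂π_J/∂q_J = 25 - 2q_J = 0, so q_J = 25/2.

12.50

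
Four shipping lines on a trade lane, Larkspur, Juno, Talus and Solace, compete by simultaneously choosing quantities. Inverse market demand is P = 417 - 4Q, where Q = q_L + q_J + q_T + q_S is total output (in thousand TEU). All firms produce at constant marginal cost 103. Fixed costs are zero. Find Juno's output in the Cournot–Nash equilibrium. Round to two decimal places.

15.70

A representative firm's profit is π_i = q_i(417 - 4Q) - 103q_i.
First-order condition (treating rivals' output as given): 314 - 8q_i - 4·Σ_{j≠i} q_j = 0.
By symmetry each firm produces the same amount; substituting Σ_{j≠i} q_j = 3q_i yields q_i = 314/20 = 157/10.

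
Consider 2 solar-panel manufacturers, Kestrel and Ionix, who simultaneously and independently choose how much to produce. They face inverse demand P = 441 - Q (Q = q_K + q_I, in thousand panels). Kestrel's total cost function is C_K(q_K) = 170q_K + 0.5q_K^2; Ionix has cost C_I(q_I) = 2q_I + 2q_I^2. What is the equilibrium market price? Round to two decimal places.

Kestrel's profit: π_K = (441 - Q)q_K - (170q_K + (1/2)q_K²). Setting ∂π_K/∂q_K = 0: 271 - 3q_K - (q_I) = 0.
Ionix's profit: π_I = (441 - Q)q_I - (2q_I + 2q_I²). Setting ∂π_I/∂q_I = 0: 439 - 6q_I - (q_K) = 0.
Best responses: q_K = (271 - q_I)/3, q_I = (439 - q_K)/6.
Solving the pair: q_K = 1187/17, q_I = 1046/17.
Total output Q = 131.3529, so price P = 441 - 131.3529 = 309.6471.

309.65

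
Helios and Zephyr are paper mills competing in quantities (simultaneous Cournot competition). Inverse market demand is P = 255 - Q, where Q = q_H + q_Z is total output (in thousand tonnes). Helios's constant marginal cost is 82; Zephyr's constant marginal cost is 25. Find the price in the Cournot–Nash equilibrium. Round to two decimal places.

120.67

Helios's profit: π_H = (255 - Q)q_H - (82q_H). Setting ∂π_H/∂q_H = 0: 173 - 2q_H - (q_Z) = 0.
Zephyr's profit: π_Z = (255 - Q)q_Z - (25q_Z). Setting ∂π_Z/∂q_Z = 0: 230 - 2q_Z - (q_H) = 0.
So q_H = (173 - q_Z)/2 and q_Z = (230 - q_H)/2.
Solving the pair: q_H = 116/3, q_Z = 287/3.
Total output Q = 403/3, so price P = 255 - 403/3 = 362/3.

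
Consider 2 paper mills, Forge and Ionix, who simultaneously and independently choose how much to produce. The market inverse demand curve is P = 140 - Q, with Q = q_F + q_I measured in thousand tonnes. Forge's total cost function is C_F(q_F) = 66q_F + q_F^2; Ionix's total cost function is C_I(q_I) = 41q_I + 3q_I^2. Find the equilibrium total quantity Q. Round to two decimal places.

Forge's profit: π_F = (140 - Q)q_F - (66q_F + q_F²). Setting ∂π_F/∂q_F = 0: 74 - 4q_F - (q_I) = 0.
Ionix's first-order condition: 99 - 8q_I - (q_F) = 0.
Best responses: q_F = (74 - q_I)/4, q_I = (99 - q_F)/8.
Solving the pair: q_F = 493/31, q_I = 322/31.
Total output Q = 493/31 + 322/31 = 815/31.

26.29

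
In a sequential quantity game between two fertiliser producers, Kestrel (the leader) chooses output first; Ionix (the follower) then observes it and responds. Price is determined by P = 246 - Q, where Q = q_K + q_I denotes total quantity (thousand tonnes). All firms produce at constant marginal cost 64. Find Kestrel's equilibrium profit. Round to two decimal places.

Solve by backward induction. Given q_K, the follower Ionix maximises π_I = (246 - q_K - q_I)q_I - 64q_I.
Setting the follower's marginal profit to zero, 182 - q_K - 2q_I = 0, i.e. q_I = (182 - q_K)/2.
Kestrel substitutes q_I(q_K) into its own profit: π_K = q_K(246 - q_K - (182 - q_K)/2) - 64q_K = (155 - (1/2)q_K)q_K - 64q_K.
Maximising: ∂π_K/∂q_K = 91 - q_K = 0, giving q_K = 91.
Then q_I = (182 - 91)/2 = 91/2.
Price P = 246 - 273/2 = 219/2.
Kestrel's profit: (219/2 - 64)·91 = 4140.5000.

4140.50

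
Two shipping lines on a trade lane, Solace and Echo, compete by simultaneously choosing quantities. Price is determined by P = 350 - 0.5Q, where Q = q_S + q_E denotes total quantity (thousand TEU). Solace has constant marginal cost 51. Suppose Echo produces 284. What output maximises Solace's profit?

157

With the rival's output fixed at 284, Solace's profit is π_S = (350 - (1/2)·284 - (1/2)q_S)q_S - (51q_S) = (208 - (1/2)q_S)q_S - (51q_S).
∂π_S/∂q_S = 157 - q_S = 0, so q_S = 157.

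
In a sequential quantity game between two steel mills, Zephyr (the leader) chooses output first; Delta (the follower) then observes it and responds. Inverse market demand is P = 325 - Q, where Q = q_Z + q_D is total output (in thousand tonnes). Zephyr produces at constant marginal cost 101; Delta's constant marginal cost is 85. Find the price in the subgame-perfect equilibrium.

153

Solve by backward induction. Given q_Z, the follower Delta maximises π_D = (325 - q_Z - q_D)q_D - 85q_D.
∂π_D/∂q_D = 240 - q_Z - 2q_D = 0 gives the reaction function q_D = (240 - q_Z)/2.
The leader anticipates this reaction. Substituting into P = 325 - Q gives P = 205 - (1/2)q_Z, so π_Z = (205 - (1/2)q_Z)q_Z - 101q_Z.
The leader's first-order condition 104 - q_Z = 0 yields q_Z = 104.
Then q_D = (240 - 104)/2 = 68.
Total output Q = 172, so price P = 325 - 172 = 153.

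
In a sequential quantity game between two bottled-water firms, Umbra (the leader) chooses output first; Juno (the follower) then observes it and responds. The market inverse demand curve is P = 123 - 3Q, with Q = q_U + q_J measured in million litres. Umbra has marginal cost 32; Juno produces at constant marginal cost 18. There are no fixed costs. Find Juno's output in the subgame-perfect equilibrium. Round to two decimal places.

11.08

The follower Juno best-responds to any q_U: π_J = (123 - 3Q)q_J - 18q_J.
∂π_J/∂q_J = 105 - 3q_U - 6q_J = 0 gives the reaction function q_J = (105 - 3q_U)/6.
The leader anticipates this reaction. Substituting into P = 123 - 3Q gives P = 141/2 - (3/2)q_U, so π_U = (141/2 - (3/2)q_U)q_U - 32q_U.
Maximising: ∂π_U/∂q_U = 77/2 - 3q_U = 0, giving q_U = 77/6.
Then q_J = (105 - 3·(77/6))/6 = 133/12.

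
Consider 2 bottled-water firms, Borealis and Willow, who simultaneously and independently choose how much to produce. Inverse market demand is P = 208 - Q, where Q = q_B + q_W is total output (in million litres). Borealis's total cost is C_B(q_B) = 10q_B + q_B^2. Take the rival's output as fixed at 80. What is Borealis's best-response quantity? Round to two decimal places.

29.50

With the rival's output fixed at 80, Borealis's profit is π_B = (208 - 80 - q_B)q_B - (10q_B + q_B²) = (128 - q_B)q_B - (10q_B + q_B²).
∂π_B/∂q_B = 118 - 4q_B = 0, so q_B = 59/2.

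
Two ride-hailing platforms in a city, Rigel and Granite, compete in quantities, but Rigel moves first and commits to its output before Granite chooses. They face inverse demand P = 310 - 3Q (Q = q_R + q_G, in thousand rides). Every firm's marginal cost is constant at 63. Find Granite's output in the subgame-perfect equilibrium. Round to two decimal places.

Solve by backward induction. Given q_R, the follower Granite maximises π_G = (310 - 3q_R - 3q_G)q_G - 63q_G.
Follower FOC: 247 - 3q_R - 6q_G = 0, so q_G(q_R) = (247 - 3q_R)/6.
The leader anticipates this reaction. Substituting into P = 310 - 3Q gives P = 373/2 - (3/2)q_R, so π_R = (373/2 - (3/2)q_R)q_R - 63q_R.
The leader's first-order condition 247/2 - 3q_R = 0 yields q_R = 247/6.
Then q_G = (247 - 3·(247/6))/6 = 247/12.

20.58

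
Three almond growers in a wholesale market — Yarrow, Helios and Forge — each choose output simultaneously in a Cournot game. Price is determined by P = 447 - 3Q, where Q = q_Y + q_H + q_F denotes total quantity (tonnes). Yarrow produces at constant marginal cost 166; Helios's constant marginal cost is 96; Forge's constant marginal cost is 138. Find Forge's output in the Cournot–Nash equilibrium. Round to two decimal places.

24.58

Yarrow's profit: π_Y = (447 - 3Q)q_Y - (166q_Y). Setting ∂π_Y/∂q_Y = 0: 281 - 6q_Y - 3(q_H + q_F) = 0.
Helios's first-order condition: 351 - 6q_H - 3(q_Y + q_F) = 0.
Forge's profit: π_F = (447 - 3Q)q_F - (138q_F). Setting ∂π_F/∂q_F = 0: 309 - 6q_F - 3(q_Y + q_H) = 0.
Adding the 3 first-order conditions: 941 − 12Q = 0, so Q = 941/12.
Back-substituting: q_Y = (281 − 941/4)/3 = 61/4, q_H = (351 − 941/4)/3 = 463/12, q_F = (309 − 941/4)/3 = 295/12.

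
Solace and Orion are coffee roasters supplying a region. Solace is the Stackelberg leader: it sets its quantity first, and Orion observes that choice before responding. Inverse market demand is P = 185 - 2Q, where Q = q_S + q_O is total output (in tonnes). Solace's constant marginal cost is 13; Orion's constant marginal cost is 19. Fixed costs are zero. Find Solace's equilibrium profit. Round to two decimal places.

The follower Orion best-responds to any q_S: π_O = (185 - 2Q)q_O - 19q_O.
Setting the follower's marginal profit to zero, 166 - 2q_S - 4q_O = 0, i.e. q_O = (166 - 2q_S)/4.
Solace substitutes q_O(q_S) into its own profit: π_S = q_S(185 - 2q_S - (166 - 2q_S)/2) - 13q_S = (102 - q_S)q_S - 13q_S.
Maximising: ∂π_S/∂q_S = 89 - 2q_S = 0, giving q_S = 89/2.
Then q_O = (166 - 2·(89/2))/4 = 77/4.
Price P = 185 - 2·(255/4) = 115/2.
Solace's profit: (115/2 - 13)·(89/2) = 1980.2500.

1980.25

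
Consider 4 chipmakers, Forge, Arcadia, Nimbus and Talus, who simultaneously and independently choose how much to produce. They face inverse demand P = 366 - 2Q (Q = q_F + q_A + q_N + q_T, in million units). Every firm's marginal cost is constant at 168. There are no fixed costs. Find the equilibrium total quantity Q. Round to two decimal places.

Each firm earns π_i = (366 - 2Q)q_i - 168q_i.
First-order condition (treating rivals' output as given): 198 - 4q_i - 2·Σ_{j≠i} q_j = 0.
With identical firms every q_j equals q_i, so Σ_{j≠i} q_j = 3q_i and 198 = 10q_i, giving q_i = 99/5.
Total output Q = 99/5 + 99/5 + 99/5 + 99/5 = 396/5.

79.20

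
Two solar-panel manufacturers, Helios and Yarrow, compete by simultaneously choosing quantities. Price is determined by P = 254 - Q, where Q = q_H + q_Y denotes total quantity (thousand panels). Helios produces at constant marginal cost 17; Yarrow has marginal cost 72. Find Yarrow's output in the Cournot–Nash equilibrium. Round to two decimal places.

Helios's profit: π_H = (254 - Q)q_H - (17q_H). Setting ∂π_H/∂q_H = 0: 237 - 2q_H - (q_Y) = 0.
Yarrow's profit: π_Y = (254 - Q)q_Y - (72q_Y). Setting ∂π_Y/∂q_Y = 0: 182 - 2q_Y - (q_H) = 0.
Best responses: q_H = (237 - q_Y)/2, q_Y = (182 - q_H)/2.
Substituting one into the other gives q_H = 292/3 and q_Y = 127/3.

42.33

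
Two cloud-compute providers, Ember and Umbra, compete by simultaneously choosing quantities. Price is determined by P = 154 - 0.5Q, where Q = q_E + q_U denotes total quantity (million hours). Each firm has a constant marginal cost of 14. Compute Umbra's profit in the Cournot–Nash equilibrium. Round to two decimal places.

4355.56

A representative firm's profit is π_i = q_i(154 - 0.5Q) - 14q_i.
Setting ∂π_i/∂q_i = 0 with rivals' quantities fixed: 140 - q_i - (1/2)q_j = 0.
With identical firms every q_j equals q_i, so q_j = q_i and 140 = (3/2)q_i, giving q_i = 280/3.
Price P = 154 - (1/2)·(560/3) = 182/3.
Umbra's profit: (182/3 - 14)·(280/3) = 4355.5556.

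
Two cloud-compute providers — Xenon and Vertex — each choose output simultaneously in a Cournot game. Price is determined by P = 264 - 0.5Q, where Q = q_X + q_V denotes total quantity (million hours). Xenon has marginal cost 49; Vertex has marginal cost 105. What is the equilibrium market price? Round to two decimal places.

Xenon's profit: π_X = (264 - 0.5Q)q_X - (49q_X). Setting ∂π_X/∂q_X = 0: 215 - q_X - (1/2)(q_V) = 0.
Vertex's profit: π_V = (264 - 0.5Q)q_V - (105q_V). Setting ∂π_V/∂q_V = 0: 159 - q_V - (1/2)(q_X) = 0.
So q_X = (215 - (1/2)q_V) and q_V = (159 - (1/2)q_X).
Substituting one into the other gives q_X = 542/3 and q_V = 206/3.
Total output Q = 748/3, so price P = 264 - (1/2)·(748/3) = 418/3.

139.33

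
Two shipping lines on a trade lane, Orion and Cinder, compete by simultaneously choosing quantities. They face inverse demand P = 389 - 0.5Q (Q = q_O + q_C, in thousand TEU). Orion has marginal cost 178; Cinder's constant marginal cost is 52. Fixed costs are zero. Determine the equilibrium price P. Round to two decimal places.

206.33

Orion's profit: π_O = (389 - 0.5Q)q_O - (178q_O). Setting ∂π_O/∂q_O = 0: 211 - q_O - (1/2)(q_C) = 0.
Cinder's profit: π_C = (389 - 0.5Q)q_C - (52q_C). Setting ∂π_C/∂q_C = 0: 337 - q_C - (1/2)(q_O) = 0.
So q_O = (211 - (1/2)q_C) and q_C = (337 - (1/2)q_O).
Substituting one into the other gives q_O = 170/3 and q_C = 926/3.
Total output Q = 1096/3, so price P = 389 - (1/2)·(1096/3) = 619/3.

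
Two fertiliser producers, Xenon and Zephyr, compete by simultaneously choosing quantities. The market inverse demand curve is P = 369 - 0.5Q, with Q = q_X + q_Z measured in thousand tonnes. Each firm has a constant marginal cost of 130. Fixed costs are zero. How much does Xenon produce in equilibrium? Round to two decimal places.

159.33

Each firm earns π_i = (369 - 0.5Q)q_i - 130q_i.
Setting ∂π_i/∂q_i = 0 with rivals' quantities fixed: 239 - q_i - (1/2)q_j = 0.
By symmetry each firm produces the same amount; substituting q_j = q_i yields q_i = 239/(3/2) = 478/3.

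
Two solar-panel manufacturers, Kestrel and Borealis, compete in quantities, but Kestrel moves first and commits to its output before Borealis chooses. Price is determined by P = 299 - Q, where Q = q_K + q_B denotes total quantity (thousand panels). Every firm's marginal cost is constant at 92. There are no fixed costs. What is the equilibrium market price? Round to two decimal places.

143.75

The follower Borealis best-responds to any q_K: π_B = (299 - Q)q_B - 92q_B.
Setting the follower's marginal profit to zero, 207 - q_K - 2q_B = 0, i.e. q_B = (207 - q_K)/2.
Kestrel substitutes q_B(q_K) into its own profit: π_K = q_K(299 - q_K - (207 - q_K)/2) - 92q_K = (391/2 - (1/2)q_K)q_K - 92q_K.
Leader FOC: 207/2 - q_K = 0, so q_K = 207/2.
Then q_B = (207 - 207/2)/2 = 207/4.
Total output Q = 621/4, so price P = 299 - 621/4 = 575/4.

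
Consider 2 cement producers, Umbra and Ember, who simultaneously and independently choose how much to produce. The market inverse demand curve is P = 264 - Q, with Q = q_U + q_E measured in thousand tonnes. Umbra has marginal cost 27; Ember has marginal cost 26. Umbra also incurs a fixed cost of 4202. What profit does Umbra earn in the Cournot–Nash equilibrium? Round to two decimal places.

Umbra's profit: π_U = (264 - Q)q_U - (27q_U). Setting ∂π_U/∂q_U = 0: 237 - 2q_U - (q_E) = 0.
Ember's first-order condition: 238 - 2q_E - (q_U) = 0.
Rearranging gives the reaction functions q_U = (237 - q_E)/2 and q_E = (238 - q_U)/2.
Solving the pair: q_U = 236/3, q_E = 239/3.
Price P = 264 - 475/3 = 317/3.
Umbra's profit: (317/3 - 27)·(236/3) - 4202 = 1986.4444.

1986.44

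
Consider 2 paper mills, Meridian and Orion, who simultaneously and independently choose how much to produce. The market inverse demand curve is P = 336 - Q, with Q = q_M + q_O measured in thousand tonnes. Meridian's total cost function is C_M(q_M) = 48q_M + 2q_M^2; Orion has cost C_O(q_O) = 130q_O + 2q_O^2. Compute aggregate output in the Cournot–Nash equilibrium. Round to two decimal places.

70.57

Meridian's profit: π_M = (336 - Q)q_M - (48q_M + 2q_M²). Setting ∂π_M/∂q_M = 0: 288 - 6q_M - (q_O) = 0.
Orion's profit: π_O = (336 - Q)q_O - (130q_O + 2q_O²). Setting ∂π_O/∂q_O = 0: 206 - 6q_O - (q_M) = 0.
So q_M = (288 - q_O)/6 and q_O = (206 - q_M)/6.
Solving the pair: q_M = 1522/35, q_O = 948/35.
Total output Q = 1522/35 + 948/35 = 494/7.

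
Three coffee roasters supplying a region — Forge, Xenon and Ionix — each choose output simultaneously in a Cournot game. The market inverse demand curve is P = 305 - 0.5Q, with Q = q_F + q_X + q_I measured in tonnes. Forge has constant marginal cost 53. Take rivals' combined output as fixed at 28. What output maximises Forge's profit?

With rivals' combined output fixed at 28, Forge's profit is π_F = (305 - (1/2)·28 - (1/2)q_F)q_F - (53q_F) = (291 - (1/2)q_F)q_F - (53q_F).
∂π_F/∂q_F = 238 - q_F = 0, so q_F = 238.

238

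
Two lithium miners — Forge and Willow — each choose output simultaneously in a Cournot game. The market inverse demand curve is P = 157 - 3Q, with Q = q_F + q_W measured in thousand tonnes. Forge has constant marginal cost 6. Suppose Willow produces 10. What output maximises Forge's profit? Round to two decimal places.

20.17

With the rival's output fixed at 10, Forge's profit is π_F = (157 - 3·10 - 3q_F)q_F - (6q_F) = (127 - 3q_F)q_F - (6q_F).
∂π_F/∂q_F = 121 - 6q_F = 0, so q_F = 121/6.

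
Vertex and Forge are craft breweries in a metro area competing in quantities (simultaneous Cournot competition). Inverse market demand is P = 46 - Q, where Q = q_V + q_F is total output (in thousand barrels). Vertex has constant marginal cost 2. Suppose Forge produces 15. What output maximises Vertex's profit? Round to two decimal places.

With the rival's output fixed at 15, Vertex's profit is π_V = (46 - 15 - q_V)q_V - (2q_V) = (31 - q_V)q_V - (2q_V).
∂π_V/∂q_V = 29 - 2q_V = 0, so q_V = 29/2.

14.50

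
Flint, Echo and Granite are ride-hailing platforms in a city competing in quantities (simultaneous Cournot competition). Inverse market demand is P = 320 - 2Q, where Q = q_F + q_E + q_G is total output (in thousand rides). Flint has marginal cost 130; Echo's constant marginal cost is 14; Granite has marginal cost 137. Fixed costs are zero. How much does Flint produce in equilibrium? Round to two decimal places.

Flint's profit: π_F = (320 - 2Q)q_F - (130q_F). Setting ∂π_F/∂q_F = 0: 190 - 4q_F - 2(q_E + q_G) = 0.
Echo's profit: π_E = (320 - 2Q)q_E - (14q_E). Setting ∂π_E/∂q_E = 0: 306 - 4q_E - 2(q_F + q_G) = 0.
Granite's first-order condition: 183 - 4q_G - 2(q_F + q_E) = 0.
Adding the 3 first-order conditions: 679 − 8Q = 0, so Q = 679/8.
Back-substituting: q_F = (190 − 679/4)/2 = 81/8, q_E = (306 − 679/4)/2 = 545/8, q_G = (183 − 679/4)/2 = 53/8.

10.13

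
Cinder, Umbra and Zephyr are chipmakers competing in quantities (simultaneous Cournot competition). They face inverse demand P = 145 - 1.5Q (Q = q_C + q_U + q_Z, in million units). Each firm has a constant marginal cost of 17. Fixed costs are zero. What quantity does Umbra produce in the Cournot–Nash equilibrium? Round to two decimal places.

21.33

Each firm earns π_i = (145 - 1.5Q)q_i - 17q_i.
First-order condition (treating rivals' output as given): 128 - 3q_i - (3/2)·Σ_{j≠i} q_j = 0.
With identical firms every q_j equals q_i, so Σ_{j≠i} q_j = 2q_i and 128 = 6q_i, giving q_i = 64/3.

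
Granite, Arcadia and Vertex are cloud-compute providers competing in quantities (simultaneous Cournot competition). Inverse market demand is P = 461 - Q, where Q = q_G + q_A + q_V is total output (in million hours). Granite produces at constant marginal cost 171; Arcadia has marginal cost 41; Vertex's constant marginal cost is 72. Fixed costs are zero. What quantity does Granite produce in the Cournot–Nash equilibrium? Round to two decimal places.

15.25

Granite's profit: π_G = (461 - Q)q_G - (171q_G). Setting ∂π_G/∂q_G = 0: 290 - 2q_G - (q_A + q_V) = 0.
Arcadia's profit: π_A = (461 - Q)q_A - (41q_A). Setting ∂π_A/∂q_A = 0: 420 - 2q_A - (q_G + q_V) = 0.
Vertex's profit: π_V = (461 - Q)q_V - (72q_V). Setting ∂π_V/∂q_V = 0: 389 - 2q_V - (q_G + q_A) = 0.
Summing all 3 equations gives 1099 − 4Q = 0, hence Q = 1099/4.
Back-substituting: q_G = (290 − 1099/4) = 61/4, q_A = (420 − 1099/4) = 581/4, q_V = (389 − 1099/4) = 457/4.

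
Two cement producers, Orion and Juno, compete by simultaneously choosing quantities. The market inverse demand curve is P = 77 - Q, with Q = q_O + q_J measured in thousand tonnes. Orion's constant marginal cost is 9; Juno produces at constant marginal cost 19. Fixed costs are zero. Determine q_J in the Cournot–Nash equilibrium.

16

Orion's profit: π_O = (77 - Q)q_O - (9q_O). Setting ∂π_O/∂q_O = 0: 68 - 2q_O - (q_J) = 0.
Juno's profit: π_J = (77 - Q)q_J - (19q_J). Setting ∂π_J/∂q_J = 0: 58 - 2q_J - (q_O) = 0.
Best responses: q_O = (68 - q_J)/2, q_J = (58 - q_O)/2.
Solving the pair: q_O = 26, q_J = 16.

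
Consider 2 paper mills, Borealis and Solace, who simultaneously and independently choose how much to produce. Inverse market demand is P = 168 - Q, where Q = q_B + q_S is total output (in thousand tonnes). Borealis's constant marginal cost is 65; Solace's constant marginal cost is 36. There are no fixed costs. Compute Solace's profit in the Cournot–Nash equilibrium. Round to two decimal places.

Borealis's profit: π_B = (168 - Q)q_B - (65q_B). Setting ∂π_B/∂q_B = 0: 103 - 2q_B - (q_S) = 0.
Solace's first-order condition: 132 - 2q_S - (q_B) = 0.
Best responses: q_B = (103 - q_S)/2, q_S = (132 - q_B)/2.
Solving the pair: q_B = 74/3, q_S = 161/3.
Price P = 168 - 235/3 = 269/3.
Solace's profit: (269/3 - 36)·(161/3) = 2880.1111.

2880.11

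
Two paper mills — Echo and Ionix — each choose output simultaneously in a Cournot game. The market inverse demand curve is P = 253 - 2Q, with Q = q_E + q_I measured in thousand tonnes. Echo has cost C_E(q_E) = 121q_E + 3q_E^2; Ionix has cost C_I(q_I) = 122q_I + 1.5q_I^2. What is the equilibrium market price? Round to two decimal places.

201.24

Echo's profit: π_E = (253 - 2Q)q_E - (121q_E + 3q_E²). Setting ∂π_E/∂q_E = 0: 132 - 10q_E - 2(q_I) = 0.
Ionix's first-order condition: 131 - 7q_I - 2(q_E) = 0.
So q_E = (132 - 2q_I)/10 and q_I = (131 - 2q_E)/7.
Solving the pair: q_E = 331/33, q_I = 523/33.
Total output Q = 854/33, so price P = 253 - 2·(854/33) = 201.2424.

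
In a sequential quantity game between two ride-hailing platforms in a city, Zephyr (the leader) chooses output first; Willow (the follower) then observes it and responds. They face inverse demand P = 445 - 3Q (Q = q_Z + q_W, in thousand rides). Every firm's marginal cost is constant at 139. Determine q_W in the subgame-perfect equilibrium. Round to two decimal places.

25.50

Solve by backward induction. Given q_Z, the follower Willow maximises π_W = (445 - 3q_Z - 3q_W)q_W - 139q_W.
∂π_W/∂q_W = 306 - 3q_Z - 6q_W = 0 gives the reaction function q_W = (306 - 3q_Z)/6.
The leader anticipates this reaction. Substituting into P = 445 - 3Q gives P = 292 - (3/2)q_Z, so π_Z = (292 - (3/2)q_Z)q_Z - 139q_Z.
The leader's first-order condition 153 - 3q_Z = 0 yields q_Z = 51.
Then q_W = (306 - 3·51)/6 = 51/2.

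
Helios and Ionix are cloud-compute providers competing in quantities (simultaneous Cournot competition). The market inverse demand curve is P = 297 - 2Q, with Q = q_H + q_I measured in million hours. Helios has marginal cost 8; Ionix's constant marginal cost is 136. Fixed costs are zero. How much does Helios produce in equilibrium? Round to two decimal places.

Helios's profit: π_H = (297 - 2Q)q_H - (8q_H). Setting ∂π_H/∂q_H = 0: 289 - 4q_H - 2(q_I) = 0.
Ionix's profit: π_I = (297 - 2Q)q_I - (136q_I). Setting ∂π_I/∂q_I = 0: 161 - 4q_I - 2(q_H) = 0.
So q_H = (289 - 2q_I)/4 and q_I = (161 - 2q_H)/4.
Substituting one into the other gives q_H = 139/2 and q_I = 11/2.

69.50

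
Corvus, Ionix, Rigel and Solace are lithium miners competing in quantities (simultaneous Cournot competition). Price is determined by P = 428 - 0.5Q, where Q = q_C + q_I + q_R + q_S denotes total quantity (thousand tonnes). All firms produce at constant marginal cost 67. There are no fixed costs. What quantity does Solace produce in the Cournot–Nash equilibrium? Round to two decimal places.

Each firm earns π_i = (428 - 0.5Q)q_i - 67q_i.
Setting ∂π_i/∂q_i = 0 with rivals' quantities fixed: 361 - q_i - (1/2)·Σ_{j≠i} q_j = 0.
By symmetry each firm produces the same amount; substituting Σ_{j≠i} q_j = 3q_i yields q_i = 361/(5/2) = 722/5.

144.40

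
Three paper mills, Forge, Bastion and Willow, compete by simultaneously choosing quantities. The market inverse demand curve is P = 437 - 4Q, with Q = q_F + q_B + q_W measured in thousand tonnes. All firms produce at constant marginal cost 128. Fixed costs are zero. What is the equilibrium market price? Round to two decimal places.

205.25

A representative firm's profit is π_i = q_i(437 - 4Q) - 128q_i.
First-order condition (treating rivals' output as given): 309 - 8q_i - 4·Σ_{j≠i} q_j = 0.
By symmetry each firm produces the same amount; substituting Σ_{j≠i} q_j = 2q_i yields q_i = 309/16.
Total output Q = 927/16, so price P = 437 - 4·(927/16) = 821/4.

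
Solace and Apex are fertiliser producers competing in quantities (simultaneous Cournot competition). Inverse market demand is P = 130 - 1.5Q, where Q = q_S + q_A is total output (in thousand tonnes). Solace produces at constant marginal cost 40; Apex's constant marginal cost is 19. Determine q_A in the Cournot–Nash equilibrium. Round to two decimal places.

Solace's profit: π_S = (130 - 1.5Q)q_S - (40q_S). Setting ∂π_S/∂q_S = 0: 90 - 3q_S - (3/2)(q_A) = 0.
Apex's first-order condition: 111 - 3q_A - (3/2)(q_S) = 0.
Best responses: q_S = (90 - (3/2)q_A)/3, q_A = (111 - (3/2)q_S)/3.
Substituting one into the other gives q_S = 46/3 and q_A = 88/3.

29.33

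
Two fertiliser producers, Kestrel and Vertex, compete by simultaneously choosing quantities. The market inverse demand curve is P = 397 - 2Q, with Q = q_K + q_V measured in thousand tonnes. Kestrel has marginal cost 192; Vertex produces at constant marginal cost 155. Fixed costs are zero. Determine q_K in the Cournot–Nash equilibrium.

Kestrel's profit: π_K = (397 - 2Q)q_K - (192q_K). Setting ∂π_K/∂q_K = 0: 205 - 4q_K - 2(q_V) = 0.
Vertex's first-order condition: 242 - 4q_V - 2(q_K) = 0.
Best responses: q_K = (205 - 2q_V)/4, q_V = (242 - 2q_K)/4.
Solving the pair: q_K = 28, q_V = 93/2.

28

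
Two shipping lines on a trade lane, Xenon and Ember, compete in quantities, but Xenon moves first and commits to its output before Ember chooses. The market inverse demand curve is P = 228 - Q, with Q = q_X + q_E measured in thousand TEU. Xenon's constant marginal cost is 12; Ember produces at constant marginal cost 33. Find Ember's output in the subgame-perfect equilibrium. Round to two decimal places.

The follower Ember best-responds to any q_X: π_E = (228 - Q)q_E - 33q_E.
∂π_E/∂q_E = 195 - q_X - 2q_E = 0 gives the reaction function q_E = (195 - q_X)/2.
Xenon substitutes q_E(q_X) into its own profit: π_X = q_X(228 - q_X - (195 - q_X)/2) - 12q_X = (261/2 - (1/2)q_X)q_X - 12q_X.
The leader's first-order condition 237/2 - q_X = 0 yields q_X = 237/2.
Then q_E = (195 - 237/2)/2 = 153/4.

38.25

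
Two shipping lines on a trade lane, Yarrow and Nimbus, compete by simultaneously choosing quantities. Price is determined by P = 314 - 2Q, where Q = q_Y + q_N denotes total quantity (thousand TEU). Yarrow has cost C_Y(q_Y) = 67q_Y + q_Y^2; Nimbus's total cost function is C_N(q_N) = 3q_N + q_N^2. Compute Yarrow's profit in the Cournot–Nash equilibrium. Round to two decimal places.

Yarrow's profit: π_Y = (314 - 2Q)q_Y - (67q_Y + q_Y²). Setting ∂π_Y/∂q_Y = 0: 247 - 6q_Y - 2(q_N) = 0.
Nimbus's first-order condition: 311 - 6q_N - 2(q_Y) = 0.
So q_Y = (247 - 2q_N)/6 and q_N = (311 - 2q_Y)/6.
Substituting one into the other gives q_Y = 215/8 and q_N = 343/8.
Price P = 314 - 2·(279/4) = 349/2.
Yarrow's profit: (349/2)·(215/8) - 67·(215/8) - (215/8)² = 2166.7969.

2166.80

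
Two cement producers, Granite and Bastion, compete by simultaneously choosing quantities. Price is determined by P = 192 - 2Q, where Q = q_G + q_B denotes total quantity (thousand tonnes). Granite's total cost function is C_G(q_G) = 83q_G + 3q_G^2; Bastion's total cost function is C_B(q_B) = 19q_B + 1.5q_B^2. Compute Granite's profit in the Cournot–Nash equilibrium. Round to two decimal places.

Granite's profit: π_G = (192 - 2Q)q_G - (83q_G + 3q_G²). Setting ∂π_G/∂q_G = 0: 109 - 10q_G - 2(q_B) = 0.
Bastion's first-order condition: 173 - 7q_B - 2(q_G) = 0.
Rearranging gives the reaction functions q_G = (109 - 2q_B)/10 and q_B = (173 - 2q_G)/7.
Substituting one into the other gives q_G = 139/22 and q_B = 252/11.
Price P = 192 - 2·(643/22) = 1469/11.
Granite's profit: (1469/11)·(139/22) - 83·(139/22) - 3(139/22)² = 199.5971.

199.60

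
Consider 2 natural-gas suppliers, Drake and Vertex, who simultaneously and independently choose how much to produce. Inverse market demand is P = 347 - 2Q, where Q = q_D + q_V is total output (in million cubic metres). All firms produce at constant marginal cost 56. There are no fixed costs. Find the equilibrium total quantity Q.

97

Each firm earns π_i = (347 - 2Q)q_i - 56q_i.
Setting ∂π_i/∂q_i = 0 with rivals' quantities fixed: 291 - 4q_i - 2q_j = 0.
With identical firms every q_j equals q_i, so q_j = q_i and 291 = 6q_i, giving q_i = 97/2.
Total output Q = 97/2 + 97/2 = 97.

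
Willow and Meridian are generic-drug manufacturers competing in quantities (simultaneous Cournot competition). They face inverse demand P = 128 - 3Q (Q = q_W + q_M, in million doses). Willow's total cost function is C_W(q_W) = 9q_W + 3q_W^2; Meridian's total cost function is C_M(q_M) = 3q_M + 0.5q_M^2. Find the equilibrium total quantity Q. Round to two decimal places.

21.35

Willow's profit: π_W = (128 - 3Q)q_W - (9q_W + 3q_W²). Setting ∂π_W/∂q_W = 0: 119 - 12q_W - 3(q_M) = 0.
Meridian's profit: π_M = (128 - 3Q)q_M - (3q_M + (1/2)q_M²). Setting ∂π_M/∂q_M = 0: 125 - 7q_M - 3(q_W) = 0.
Rearranging gives the reaction functions q_W = (119 - 3q_M)/12 and q_M = (125 - 3q_W)/7.
Substituting one into the other gives q_W = 458/75 and q_M = 381/25.
Total output Q = 458/75 + 381/25 = 1601/75.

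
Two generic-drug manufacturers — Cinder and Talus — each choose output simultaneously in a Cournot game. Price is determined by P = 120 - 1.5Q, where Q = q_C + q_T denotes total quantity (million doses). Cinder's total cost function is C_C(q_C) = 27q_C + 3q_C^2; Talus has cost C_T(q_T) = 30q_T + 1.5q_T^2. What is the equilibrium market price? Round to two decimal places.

Cinder's profit: π_C = (120 - 1.5Q)q_C - (27q_C + 3q_C²). Setting ∂π_C/∂q_C = 0: 93 - 9q_C - (3/2)(q_T) = 0.
Talus's profit: π_T = (120 - 1.5Q)q_T - (30q_T + (3/2)q_T²). Setting ∂π_T/∂q_T = 0: 90 - 6q_T - (3/2)(q_C) = 0.
Best responses: q_C = (93 - (3/2)q_T)/9, q_T = (90 - (3/2)q_C)/6.
Substituting one into the other gives q_C = 188/23 and q_T = 298/23.
Total output Q = 486/23, so price P = 120 - (3/2)·(486/23) = 88.3043.

88.30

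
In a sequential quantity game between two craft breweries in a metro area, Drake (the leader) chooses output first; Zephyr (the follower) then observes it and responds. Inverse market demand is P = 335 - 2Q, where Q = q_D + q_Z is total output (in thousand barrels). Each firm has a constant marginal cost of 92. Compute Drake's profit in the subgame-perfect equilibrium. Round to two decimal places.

The follower Zephyr best-responds to any q_D: π_Z = (335 - 2Q)q_Z - 92q_Z.
Follower FOC: 243 - 2q_D - 4q_Z = 0, so q_Z(q_D) = (243 - 2q_D)/4.
Drake substitutes q_Z(q_D) into its own profit: π_D = q_D(335 - 2q_D - (243 - 2q_D)/2) - 92q_D = (427/2 - q_D)q_D - 92q_D.
Maximising: ∂π_D/∂q_D = 243/2 - 2q_D = 0, giving q_D = 243/4.
Then q_Z = (243 - 2·(243/4))/4 = 243/8.
Price P = 335 - 2·(729/8) = 611/4.
Drake's profit: (611/4 - 92)·(243/4) = 3690.5625.

3690.56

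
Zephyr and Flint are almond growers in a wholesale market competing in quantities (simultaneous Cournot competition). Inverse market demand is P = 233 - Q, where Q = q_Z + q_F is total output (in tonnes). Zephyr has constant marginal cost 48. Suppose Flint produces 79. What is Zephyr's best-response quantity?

53

With the rival's output fixed at 79, Zephyr's profit is π_Z = (233 - 79 - q_Z)q_Z - (48q_Z) = (154 - q_Z)q_Z - (48q_Z).
∂π_Z/∂q_Z = 106 - 2q_Z = 0, so q_Z = 53.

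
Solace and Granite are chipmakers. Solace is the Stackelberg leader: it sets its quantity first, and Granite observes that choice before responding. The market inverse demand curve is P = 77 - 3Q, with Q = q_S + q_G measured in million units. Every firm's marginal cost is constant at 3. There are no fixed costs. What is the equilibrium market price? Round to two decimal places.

21.50

Solve by backward induction. Given q_S, the follower Granite maximises π_G = (77 - 3q_S - 3q_G)q_G - 3q_G.
Follower FOC: 74 - 3q_S - 6q_G = 0, so q_G(q_S) = (74 - 3q_S)/6.
Solace substitutes q_G(q_S) into its own profit: π_S = q_S(77 - 3q_S - (74 - 3q_S)/2) - 3q_S = (40 - (3/2)q_S)q_S - 3q_S.
Leader FOC: 37 - 3q_S = 0, so q_S = 37/3.
Then q_G = (74 - 3·(37/3))/6 = 37/6.
Total output Q = 37/2, so price P = 77 - 3·(37/2) = 43/2.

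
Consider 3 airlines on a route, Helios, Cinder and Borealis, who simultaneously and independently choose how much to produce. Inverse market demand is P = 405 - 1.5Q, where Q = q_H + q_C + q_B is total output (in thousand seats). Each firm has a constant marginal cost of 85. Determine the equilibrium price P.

A representative firm's profit is π_i = q_i(405 - 1.5Q) - 85q_i.
Setting ∂π_i/∂q_i = 0 with rivals' quantities fixed: 320 - 3q_i - (3/2)·Σ_{j≠i} q_j = 0.
With identical firms every q_j equals q_i, so Σ_{j≠i} q_j = 2q_i and 320 = 6q_i, giving q_i = 160/3.
Total output Q = 160, so price P = 405 - (3/2)·160 = 165.

165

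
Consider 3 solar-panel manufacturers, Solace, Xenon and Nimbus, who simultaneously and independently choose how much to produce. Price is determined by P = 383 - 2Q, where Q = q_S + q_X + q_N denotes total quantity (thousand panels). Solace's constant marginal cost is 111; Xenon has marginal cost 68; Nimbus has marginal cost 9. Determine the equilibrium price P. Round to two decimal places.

Solace's profit: π_S = (383 - 2Q)q_S - (111q_S). Setting ∂π_S/∂q_S = 0: 272 - 4q_S - 2(q_X + q_N) = 0.
Xenon's first-order condition: 315 - 4q_X - 2(q_S + q_N) = 0.
Nimbus's profit: π_N = (383 - 2Q)q_N - (9q_N). Setting ∂π_N/∂q_N = 0: 374 - 4q_N - 2(q_S + q_X) = 0.
Summing all 3 equations gives 961 − 8Q = 0, hence Q = 961/8.
Back-substituting: q_S = (272 − 961/4)/2 = 127/8, q_X = (315 − 961/4)/2 = 299/8, q_N = (374 − 961/4)/2 = 535/8.
Total output Q = 961/8, so price P = 383 - 2·(961/8) = 571/4.

142.75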